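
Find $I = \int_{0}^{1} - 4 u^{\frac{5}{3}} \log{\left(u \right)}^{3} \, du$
$\frac{243}{512}$

Consider the simpler parametrised integral
$$J(a) = \int_{0}^{1} - 4 u^{a} \, du = - \frac{4}{a + 1}.$$

Differentiating under the integral sign brings down a factor of $\ln u$:
$$\frac{dJ}{da} = \int_{0}^{1} - 4 u^{a} \log{\left(u \right)} \, du = \frac{4}{\left(a + 1\right)^{2}}.$$

Repeating $3$ times in total — each differentiation brings down another $\ln u$ — gives
$$\frac{d^{3}J}{da^{3}} = \int_{0}^{1} - 4 u^{a} \log{\left(u \right)}^{3} \, du = \frac{24}{\left(a + 1\right)^{4}},$$
and the integrand here is exactly the target integrand, so $I = \frac{24}{\left(a + 1\right)^{4}}$.

Setting $a = \frac{5}{3}$:
$$I = \frac{243}{512}.$$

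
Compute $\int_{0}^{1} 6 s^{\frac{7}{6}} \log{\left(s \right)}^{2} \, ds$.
$\frac{2592}{2197}$

Consider the simpler parametrised integral
$$J(a) = \int_{0}^{1} 6 s^{a} \, ds = \frac{6}{a + 1}.$$

Differentiating under the integral sign brings down a factor of $\ln s$:
$$\frac{dJ}{da} = \int_{0}^{1} 6 s^{a} \log{\left(s \right)} \, ds = - \frac{6}{\left(a + 1\right)^{2}}.$$

Repeating twice in total — each differentiation brings down another $\ln s$ — gives
$$\frac{d^{2}J}{da^{2}} = \int_{0}^{1} 6 s^{a} \log{\left(s \right)}^{2} \, ds = \frac{12}{\left(a + 1\right)^{3}},$$
and the integrand here is exactly the target integrand, so $I = \frac{12}{\left(a + 1\right)^{3}}$.

Setting $a = \frac{7}{6}$:
$$I = \frac{2592}{2197}.$$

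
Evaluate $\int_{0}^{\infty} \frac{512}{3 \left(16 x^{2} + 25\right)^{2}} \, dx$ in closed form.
$\frac{32 \pi}{375}$

Recall the elementary integral
$$J(a) = \int_{0}^{\infty} \frac{2}{3 \left(a^{2} + x^{2}\right)} \, dx = \frac{\pi}{3 a}.$$

Differentiating under the integral sign with respect to $a$,
$$\frac{dJ}{da} = \int_{0}^{\infty} - \frac{4 a}{3 \left(a^{2} + x^{2}\right)^{2}} \, dx = - \frac{\pi}{3 a^{2}},$$
so $\int_{0}^{\infty} \frac{2}{3 \left(a^{2} + x^{2}\right)^{2}} \, dx = \frac{\pi}{6 a^{3}}$.

Setting $a = \frac{5}{4}$:
$$I = \frac{32 \pi}{375}.$$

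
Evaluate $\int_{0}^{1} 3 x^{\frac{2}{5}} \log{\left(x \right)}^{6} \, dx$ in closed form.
$\frac{168750000}{823543}$

Begin with the known integral
$$J(a) = \int_{0}^{1} 3 x^{a} \, dx = \frac{3}{a + 1}.$$

Differentiating under the integral sign brings down a factor of $\ln x$:
$$\frac{dJ}{da} = \int_{0}^{1} 3 x^{a} \log{\left(x \right)} \, dx = - \frac{3}{\left(a + 1\right)^{2}}.$$

Repeating $6$ times in total — each differentiation brings down another $\ln x$ — gives
$$\frac{d^{6}J}{da^{6}} = \int_{0}^{1} 3 x^{a} \log{\left(x \right)}^{6} \, dx = \frac{2160}{\left(a + 1\right)^{7}},$$
and the integrand here is exactly the target integrand, so $I = \frac{2160}{\left(a + 1\right)^{7}}$.

Setting $a = \frac{2}{5}$:
$$I = \frac{168750000}{823543}.$$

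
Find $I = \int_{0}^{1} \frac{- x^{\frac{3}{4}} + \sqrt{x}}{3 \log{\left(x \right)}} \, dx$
$- \frac{\log{\left(7 \right)}}{3} + \frac{\log{\left(2 \right)}}{3} + \frac{\log{\left(3 \right)}}{3}$

Introduce a parameter $a$ in the exponent: let $I(a) = \int_{0}^{1} \frac{\sqrt{x} - x^{a}}{3 \log{\left(x \right)}} \, dx$.

Since $\dfrac{\partial}{\partial a}\,x^{a} = x^{a} \ln x$, the $\ln x$ in the denominator cancels and
$$\frac{dI}{da} = \int_{0}^{1} - \frac{1}{3} x^{a} \, dx = - \frac{1}{3} \left[\frac{x^{a+1}}{a+1}\right]_0^1 = - \frac{1}{3 a + 3}.$$

Integrating with respect to $a$ gives $I(a) = - \frac{\log{\left(a + 1 \right)}}{3} - \frac{\log{\left(2 \right)}}{3} + \frac{\log{\left(3 \right)}}{3} + C$.

At $a = \frac{1}{2}$ the integrand is identically $0$, so $I(\frac{1}{2}) = 0$. The closed form gives $0$, hence $C = 0$.

Setting $a = \frac{3}{4}$:
$$I = - \frac{\log{\left(7 \right)}}{3} + \frac{\log{\left(2 \right)}}{3} + \frac{\log{\left(3 \right)}}{3}.$$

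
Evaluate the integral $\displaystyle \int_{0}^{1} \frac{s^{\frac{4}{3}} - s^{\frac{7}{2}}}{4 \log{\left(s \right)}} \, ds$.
$\log{\left(\frac{\sqrt[4]{42}}{3} \right)}$

Consider the one-parameter family: let $I(a) = \int_{0}^{1} \frac{s^{\frac{4}{3}} - s^{a}}{4 \log{\left(s \right)}} \, ds$.

Since $\dfrac{\partial}{\partial a}\,s^{a} = s^{a} \ln s$, the $\ln s$ in the denominator cancels and
$$\frac{dI}{da} = \int_{0}^{1} - \frac{1}{4} s^{a} \, ds = - \frac{1}{4} \left[\frac{s^{a+1}}{a+1}\right]_0^1 = - \frac{1}{4 a + 4}.$$

Integrating with respect to $a$ gives $I(a) = - \frac{\log{\left(a + 1 \right)}}{4} - \frac{\log{\left(3 \right)}}{4} + \frac{\log{\left(7 \right)}}{4} + C$.

At $a = \frac{4}{3}$ the integrand is identically $0$, so $I(\frac{4}{3}) = 0$. The closed form gives $0$, hence $C = 0$.

Setting $a = \frac{7}{2}$:
$$I = \log{\left(\frac{\sqrt[4]{42}}{3} \right)}.$$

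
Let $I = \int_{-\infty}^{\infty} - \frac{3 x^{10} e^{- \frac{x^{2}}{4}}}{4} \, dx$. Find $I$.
$- 45360 \sqrt{\pi}$

Begin with the known integral
$$J(a) = \int_{-\infty}^{\infty} - \frac{3 e^{- a x^{2}}}{4} \, dx = - \frac{3 \sqrt{\pi}}{4 \sqrt{a}}.$$

Differentiating under the integral sign brings down a factor of $(-x^2)$:
$$\frac{dJ}{da} = \int_{-\infty}^{\infty} \frac{3 x^{2} e^{- a x^{2}}}{4} \, dx = \frac{3 \sqrt{\pi}}{8 a^{\frac{3}{2}}}.$$

Repeating $5$ times in total — each differentiation brings down another $(-x^2)$ — gives
$$\frac{d^{5}J}{da^{5}} = \int_{-\infty}^{\infty} \frac{3 x^{10} e^{- a x^{2}}}{4} \, dx = \frac{2835 \sqrt{\pi}}{128 a^{\frac{11}{2}}},$$
and the integrand here is $(-1)^{5}$ times the target integrand, so $I = (-1)^{5}\,\frac{d^{5}J}{da^{5}} = - \frac{2835 \sqrt{\pi}}{128 a^{\frac{11}{2}}}$.

Setting $a = \frac{1}{4}$:
$$I = - 45360 \sqrt{\pi}.$$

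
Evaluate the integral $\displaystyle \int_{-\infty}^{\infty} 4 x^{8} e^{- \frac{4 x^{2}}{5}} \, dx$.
$\frac{65625 \sqrt{5} \sqrt{\pi}}{2048}$

Begin with the known integral
$$J(a) = \int_{-\infty}^{\infty} 4 e^{- a x^{2}} \, dx = \frac{4 \sqrt{\pi}}{\sqrt{a}}.$$

Differentiating under the integral sign brings down a factor of $(-x^2)$:
$$\frac{dJ}{da} = \int_{-\infty}^{\infty} - 4 x^{2} e^{- a x^{2}} \, dx = - \frac{2 \sqrt{\pi}}{a^{\frac{3}{2}}}.$$

Repeating $4$ times in total — each differentiation brings down another $(-x^2)$ — gives
$$\frac{d^{4}J}{da^{4}} = \int_{-\infty}^{\infty} 4 x^{8} e^{- a x^{2}} \, dx = \frac{105 \sqrt{\pi}}{4 a^{\frac{9}{2}}},$$
and the integrand here is exactly the target integrand, so $I = \frac{105 \sqrt{\pi}}{4 a^{\frac{9}{2}}}$.

Setting $a = \frac{4}{5}$:
$$I = \frac{65625 \sqrt{5} \sqrt{\pi}}{2048}.$$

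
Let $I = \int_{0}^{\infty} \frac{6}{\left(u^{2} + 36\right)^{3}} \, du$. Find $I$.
$\frac{\pi}{6912}$

Start from the standard arctangent integral
$$J(a) = \int_{0}^{\infty} \frac{6}{a^{2} + u^{2}} \, du = \frac{3 \pi}{a}.$$

Differentiating under the integral sign with respect to $a$,
$$\frac{dJ}{da} = \int_{0}^{\infty} - \frac{12 a}{\left(a^{2} + u^{2}\right)^{2}} \, du = - \frac{3 \pi}{a^{2}},$$
so $\int_{0}^{\infty} \frac{6}{\left(a^{2} + u^{2}\right)^{2}} \, du = \frac{3 \pi}{2 a^{3}}$.

Repeating — each differentiation of $1/(u^2+a^2)^j$ produces $-2ja/(u^2+a^2)^{j+1}$ — and dividing through by $-2ja$ at each step yields, after $2$ differentiations in total,
$$\int_{0}^{\infty} \frac{6}{\left(a^{2} + u^{2}\right)^{3}} \, du = \frac{9 \pi}{8 a^{5}}.$$

Setting $a = 6$:
$$I = \frac{\pi}{6912}.$$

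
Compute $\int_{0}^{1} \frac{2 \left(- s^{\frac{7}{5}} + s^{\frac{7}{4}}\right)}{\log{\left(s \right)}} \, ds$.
$\log{\left(\frac{3025}{2304} \right)}$

Consider the one-parameter family: let $I(a) = \int_{0}^{1} \frac{2 \left(- s^{\frac{7}{5}} + s^{a}\right)}{\log{\left(s \right)}} \, ds$.

Since $\dfrac{\partial}{\partial a}\,s^{a} = s^{a} \ln s$, the $\ln s$ in the denominator cancels and
$$\frac{dI}{da} = \int_{0}^{1} 2 s^{a} \, ds = 2 \left[\frac{s^{a+1}}{a+1}\right]_0^1 = \frac{2}{a + 1}.$$

Integrating with respect to $a$ gives $I(a) = \log{\left(\frac{25 \left(a + 1\right)^{2}}{144} \right)} + C$.

At $a = \frac{7}{5}$ the integrand is identically $0$, so $I(\frac{7}{5}) = 0$. The closed form gives $0$, hence $C = 0$.

Setting $a = \frac{7}{4}$:
$$I = \log{\left(\frac{3025}{2304} \right)}.$$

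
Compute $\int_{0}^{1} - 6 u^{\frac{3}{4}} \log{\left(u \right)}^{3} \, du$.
$\frac{9216}{2401}$

Consider the simpler parametrised integral
$$J(a) = \int_{0}^{1} - 6 u^{a} \, du = - \frac{6}{a + 1}.$$

Differentiating under the integral sign brings down a factor of $\ln u$:
$$\frac{dJ}{da} = \int_{0}^{1} - 6 u^{a} \log{\left(u \right)} \, du = \frac{6}{\left(a + 1\right)^{2}}.$$

Repeating $3$ times in total — each differentiation brings down another $\ln u$ — gives
$$\frac{d^{3}J}{da^{3}} = \int_{0}^{1} - 6 u^{a} \log{\left(u \right)}^{3} \, du = \frac{36}{\left(a + 1\right)^{4}},$$
and the integrand here is exactly the target integrand, so $I = \frac{36}{\left(a + 1\right)^{4}}$.

Setting $a = \frac{3}{4}$:
$$I = \frac{9216}{2401}.$$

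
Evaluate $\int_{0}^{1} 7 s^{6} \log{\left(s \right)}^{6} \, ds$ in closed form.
$\frac{720}{117649}$

Consider the simpler parametrised integral
$$J(a) = \int_{0}^{1} 7 s^{a} \, ds = \frac{7}{a + 1}.$$

Differentiating under the integral sign brings down a factor of $\ln s$:
$$\frac{dJ}{da} = \int_{0}^{1} 7 s^{a} \log{\left(s \right)} \, ds = - \frac{7}{\left(a + 1\right)^{2}}.$$

Repeating $6$ times in total — each differentiation brings down another $\ln s$ — gives
$$\frac{d^{6}J}{da^{6}} = \int_{0}^{1} 7 s^{a} \log{\left(s \right)}^{6} \, ds = \frac{5040}{\left(a + 1\right)^{7}},$$
and the integrand here is exactly the target integrand, so $I = \frac{5040}{\left(a + 1\right)^{7}}$.

Setting $a = 6$:
$$I = \frac{720}{117649}.$$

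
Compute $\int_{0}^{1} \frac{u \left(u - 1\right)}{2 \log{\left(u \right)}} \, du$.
$- \frac{\log{\left(2 \right)}}{2} + \frac{\log{\left(3 \right)}}{2}$

Replace the exponent $2$ by a parameter $a$: let $I(a) = \int_{0}^{1} \frac{- u + u^{a}}{2 \log{\left(u \right)}} \, du$.

Since $\dfrac{\partial}{\partial a}\,u^{a} = u^{a} \ln u$, the $\ln u$ in the denominator cancels and
$$\frac{dI}{da} = \int_{0}^{1} \frac{1}{2} u^{a} \, du = \frac{1}{2} \left[\frac{u^{a+1}}{a+1}\right]_0^1 = \frac{1}{2 \left(a + 1\right)}.$$

Integrating with respect to $a$ gives $I(a) = \frac{\log{\left(a + 1 \right)}}{2} - \frac{\log{\left(2 \right)}}{2} + C$.

At $a = 1$ the integrand is identically $0$, so $I(1) = 0$. The closed form gives $0$, hence $C = 0$.

Setting $a = 2$:
$$I = - \frac{\log{\left(2 \right)}}{2} + \frac{\log{\left(3 \right)}}{2}.$$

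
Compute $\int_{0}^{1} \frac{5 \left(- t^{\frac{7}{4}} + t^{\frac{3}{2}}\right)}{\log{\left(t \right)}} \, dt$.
$- \log{\left(\frac{161051}{100000} \right)}$

Introduce a parameter $a$ in the exponent: let $I(a) = \int_{0}^{1} \frac{5 \left(t^{\frac{3}{2}} - t^{a}\right)}{\log{\left(t \right)}} \, dt$.

Since $\dfrac{\partial}{\partial a}\,t^{a} = t^{a} \ln t$, the $\ln t$ in the denominator cancels and
$$\frac{dI}{da} = \int_{0}^{1} -5 t^{a} \, dt = -5 \left[\frac{t^{a+1}}{a+1}\right]_0^1 = - \frac{5}{a + 1}.$$

Integrating with respect to $a$ gives $I(a) = - \log{\left(\frac{32 \left(a + 1\right)^{5}}{3125} \right)} + C$.

At $a = \frac{3}{2}$ the integrand is identically $0$, so $I(\frac{3}{2}) = 0$. The closed form gives $0$, hence $C = 0$.

Setting $a = \frac{7}{4}$:
$$I = - \log{\left(\frac{161051}{100000} \right)}.$$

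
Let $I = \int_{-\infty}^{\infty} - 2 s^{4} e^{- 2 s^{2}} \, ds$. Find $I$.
$- \frac{3 \sqrt{2} \sqrt{\pi}}{16}$

Start from the elementary integral
$$J(a) = \int_{-\infty}^{\infty} - 2 e^{- a s^{2}} \, ds = - \frac{2 \sqrt{\pi}}{\sqrt{a}}.$$

Differentiating under the integral sign brings down a factor of $(-s^2)$:
$$\frac{dJ}{da} = \int_{-\infty}^{\infty} 2 s^{2} e^{- a s^{2}} \, ds = \frac{\sqrt{\pi}}{a^{\frac{3}{2}}}.$$

Repeating twice in total — each differentiation brings down another $(-s^2)$ — gives
$$\frac{d^{2}J}{da^{2}} = \int_{-\infty}^{\infty} - 2 s^{4} e^{- a s^{2}} \, ds = - \frac{3 \sqrt{\pi}}{2 a^{\frac{5}{2}}},$$
and the integrand here is exactly the target integrand, so $I = - \frac{3 \sqrt{\pi}}{2 a^{\frac{5}{2}}}$.

Setting $a = 2$:
$$I = - \frac{3 \sqrt{2} \sqrt{\pi}}{16}.$$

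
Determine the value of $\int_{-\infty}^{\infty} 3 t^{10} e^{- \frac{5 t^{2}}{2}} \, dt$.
$\frac{567 \sqrt{10} \sqrt{\pi}}{3125}$

Start from the elementary integral
$$J(a) = \int_{-\infty}^{\infty} 3 e^{- a t^{2}} \, dt = \frac{3 \sqrt{\pi}}{\sqrt{a}}.$$

Differentiating under the integral sign brings down a factor of $(-t^2)$:
$$\frac{dJ}{da} = \int_{-\infty}^{\infty} - 3 t^{2} e^{- a t^{2}} \, dt = - \frac{3 \sqrt{\pi}}{2 a^{\frac{3}{2}}}.$$

Repeating $5$ times in total — each differentiation brings down another $(-t^2)$ — gives
$$\frac{d^{5}J}{da^{5}} = \int_{-\infty}^{\infty} - 3 t^{10} e^{- a t^{2}} \, dt = - \frac{2835 \sqrt{\pi}}{32 a^{\frac{11}{2}}},$$
and the integrand here is $(-1)^{5}$ times the target integrand, so $I = (-1)^{5}\,\frac{d^{5}J}{da^{5}} = \frac{2835 \sqrt{\pi}}{32 a^{\frac{11}{2}}}$.

Setting $a = \frac{5}{2}$:
$$I = \frac{567 \sqrt{10} \sqrt{\pi}}{3125}.$$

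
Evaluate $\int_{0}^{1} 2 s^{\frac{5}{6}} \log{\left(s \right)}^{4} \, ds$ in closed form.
$\frac{373248}{161051}$

Consider the simpler parametrised integral
$$J(a) = \int_{0}^{1} 2 s^{a} \, ds = \frac{2}{a + 1}.$$

Differentiating under the integral sign brings down a factor of $\ln s$:
$$\frac{dJ}{da} = \int_{0}^{1} 2 s^{a} \log{\left(s \right)} \, ds = - \frac{2}{\left(a + 1\right)^{2}}.$$

Repeating $4$ times in total — each differentiation brings down another $\ln s$ — gives
$$\frac{d^{4}J}{da^{4}} = \int_{0}^{1} 2 s^{a} \log{\left(s \right)}^{4} \, ds = \frac{48}{\left(a + 1\right)^{5}},$$
and the integrand here is exactly the target integrand, so $I = \frac{48}{\left(a + 1\right)^{5}}$.

Setting $a = \frac{5}{6}$:
$$I = \frac{373248}{161051}.$$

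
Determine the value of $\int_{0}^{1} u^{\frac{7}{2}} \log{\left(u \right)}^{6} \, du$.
$\frac{10240}{531441}$

Begin with the known integral
$$J(a) = \int_{0}^{1} u^{a} \, du = \frac{1}{a + 1}.$$

Differentiating under the integral sign brings down a factor of $\ln u$:
$$\frac{dJ}{da} = \int_{0}^{1} u^{a} \log{\left(u \right)} \, du = - \frac{1}{\left(a + 1\right)^{2}}.$$

Repeating $6$ times in total — each differentiation brings down another $\ln u$ — gives
$$\frac{d^{6}J}{da^{6}} = \int_{0}^{1} u^{a} \log{\left(u \right)}^{6} \, du = \frac{720}{\left(a + 1\right)^{7}},$$
and the integrand here is exactly the target integrand, so $I = \frac{720}{\left(a + 1\right)^{7}}$.

Setting $a = \frac{7}{2}$:
$$I = \frac{10240}{531441}.$$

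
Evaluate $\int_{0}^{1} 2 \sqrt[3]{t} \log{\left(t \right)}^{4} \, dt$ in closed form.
$\frac{729}{64}$

Start from the elementary integral
$$J(a) = \int_{0}^{1} 2 t^{a} \, dt = \frac{2}{a + 1}.$$

Differentiating under the integral sign brings down a factor of $\ln t$:
$$\frac{dJ}{da} = \int_{0}^{1} 2 t^{a} \log{\left(t \right)} \, dt = - \frac{2}{\left(a + 1\right)^{2}}.$$

Repeating $4$ times in total — each differentiation brings down another $\ln t$ — gives
$$\frac{d^{4}J}{da^{4}} = \int_{0}^{1} 2 t^{a} \log{\left(t \right)}^{4} \, dt = \frac{48}{\left(a + 1\right)^{5}},$$
and the integrand here is exactly the target integrand, so $I = \frac{48}{\left(a + 1\right)^{5}}$.

Setting $a = \frac{1}{3}$:
$$I = \frac{729}{64}.$$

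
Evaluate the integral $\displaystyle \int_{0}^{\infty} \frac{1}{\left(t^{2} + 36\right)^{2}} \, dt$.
$\frac{\pi}{864}$

Recall the elementary integral
$$J(a) = \int_{0}^{\infty} \frac{1}{a^{2} + t^{2}} \, dt = \frac{\pi}{2 a}.$$

Differentiating under the integral sign with respect to $a$,
$$\frac{dJ}{da} = \int_{0}^{\infty} - \frac{2 a}{\left(a^{2} + t^{2}\right)^{2}} \, dt = - \frac{\pi}{2 a^{2}},$$
so $\int_{0}^{\infty} \frac{1}{\left(a^{2} + t^{2}\right)^{2}} \, dt = \frac{\pi}{4 a^{3}}$.

Setting $a = 6$:
$$I = \frac{\pi}{864}.$$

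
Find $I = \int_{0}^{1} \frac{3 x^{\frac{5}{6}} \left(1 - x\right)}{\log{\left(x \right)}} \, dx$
$\log{\left(\frac{1331}{4913} \right)}$

Introduce a parameter $a$ in the exponent: let $I(a) = \int_{0}^{1} \frac{3 \left(- x^{\frac{11}{6}} + x^{a}\right)}{\log{\left(x \right)}} \, dx$.

Since $\dfrac{\partial}{\partial a}\,x^{a} = x^{a} \ln x$, the $\ln x$ in the denominator cancels and
$$\frac{dI}{da} = \int_{0}^{1} 3 x^{a} \, dx = 3 \left[\frac{x^{a+1}}{a+1}\right]_0^1 = \frac{3}{a + 1}.$$

Integrating with respect to $a$ gives $I(a) = \log{\left(\frac{216 \left(a + 1\right)^{3}}{4913} \right)} + C$.

At $a = \frac{11}{6}$ the integrand is identically $0$, so $I(\frac{11}{6}) = 0$. The closed form gives $0$, hence $C = 0$.

Setting $a = \frac{5}{6}$:
$$I = \log{\left(\frac{1331}{4913} \right)}.$$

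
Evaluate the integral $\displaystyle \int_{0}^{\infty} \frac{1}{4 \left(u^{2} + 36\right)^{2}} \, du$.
$\frac{\pi}{3456}$

Recall the elementary integral
$$J(a) = \int_{0}^{\infty} \frac{1}{4 \left(a^{2} + u^{2}\right)} \, du = \frac{\pi}{8 a}.$$

Differentiating under the integral sign with respect to $a$,
$$\frac{dJ}{da} = \int_{0}^{\infty} - \frac{a}{2 \left(a^{2} + u^{2}\right)^{2}} \, du = - \frac{\pi}{8 a^{2}},$$
so $\int_{0}^{\infty} \frac{1}{4 \left(a^{2} + u^{2}\right)^{2}} \, du = \frac{\pi}{16 a^{3}}$.

Setting $a = 6$:
$$I = \frac{\pi}{3456}.$$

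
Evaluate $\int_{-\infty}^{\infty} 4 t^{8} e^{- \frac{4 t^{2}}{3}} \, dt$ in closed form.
$\frac{8505 \sqrt{3} \sqrt{\pi}}{2048}$

Begin with the known integral
$$J(a) = \int_{-\infty}^{\infty} 4 e^{- a t^{2}} \, dt = \frac{4 \sqrt{\pi}}{\sqrt{a}}.$$

Differentiating under the integral sign brings down a factor of $(-t^2)$:
$$\frac{dJ}{da} = \int_{-\infty}^{\infty} - 4 t^{2} e^{- a t^{2}} \, dt = - \frac{2 \sqrt{\pi}}{a^{\frac{3}{2}}}.$$

Repeating $4$ times in total — each differentiation brings down another $(-t^2)$ — gives
$$\frac{d^{4}J}{da^{4}} = \int_{-\infty}^{\infty} 4 t^{8} e^{- a t^{2}} \, dt = \frac{105 \sqrt{\pi}}{4 a^{\frac{9}{2}}},$$
and the integrand here is exactly the target integrand, so $I = \frac{105 \sqrt{\pi}}{4 a^{\frac{9}{2}}}$.

Setting $a = \frac{4}{3}$:
$$I = \frac{8505 \sqrt{3} \sqrt{\pi}}{2048}.$$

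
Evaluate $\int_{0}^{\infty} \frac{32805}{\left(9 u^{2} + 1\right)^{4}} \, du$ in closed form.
$\frac{54675 \pi}{32}$

Start from the standard arctangent integral
$$J(a) = \int_{0}^{\infty} \frac{5}{a^{2} + u^{2}} \, du = \frac{5 \pi}{2 a}.$$

Differentiating under the integral sign with respect to $a$,
$$\frac{dJ}{da} = \int_{0}^{\infty} - \frac{10 a}{\left(a^{2} + u^{2}\right)^{2}} \, du = - \frac{5 \pi}{2 a^{2}},$$
so $\int_{0}^{\infty} \frac{5}{\left(a^{2} + u^{2}\right)^{2}} \, du = \frac{5 \pi}{4 a^{3}}$.

Repeating — each differentiation of $1/(u^2+a^2)^j$ produces $-2ja/(u^2+a^2)^{j+1}$ — and dividing through by $-2ja$ at each step yields, after $3$ differentiations in total,
$$\int_{0}^{\infty} \frac{5}{\left(a^{2} + u^{2}\right)^{4}} \, du = \frac{25 \pi}{32 a^{7}}.$$

Setting $a = \frac{1}{3}$:
$$I = \frac{54675 \pi}{32}.$$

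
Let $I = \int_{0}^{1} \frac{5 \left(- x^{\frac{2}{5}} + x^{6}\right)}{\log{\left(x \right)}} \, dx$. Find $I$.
$\log{\left(3125 \right)}$

Introduce a parameter $a$ in the exponent: let $I(a) = \int_{0}^{1} \frac{5 \left(x^{6} - x^{a}\right)}{\log{\left(x \right)}} \, dx$.

Since $\dfrac{\partial}{\partial a}\,x^{a} = x^{a} \ln x$, the $\ln x$ in the denominator cancels and
$$\frac{dI}{da} = \int_{0}^{1} -5 x^{a} \, dx = -5 \left[\frac{x^{a+1}}{a+1}\right]_0^1 = - \frac{5}{a + 1}.$$

Integrating with respect to $a$ gives $I(a) = \log{\left(\frac{16807}{\left(a + 1\right)^{5}} \right)} + C$.

At $a = 6$ the integrand is identically $0$, so $I(6) = 0$. The closed form gives $0$, hence $C = 0$.

Setting $a = \frac{2}{5}$:
$$I = \log{\left(3125 \right)}.$$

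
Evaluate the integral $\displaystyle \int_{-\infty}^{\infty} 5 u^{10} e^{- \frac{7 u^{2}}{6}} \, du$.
$\frac{164025 \sqrt{42} \sqrt{\pi}}{16807}$

Consider the simpler parametrised integral
$$J(a) = \int_{-\infty}^{\infty} 5 e^{- a u^{2}} \, du = \frac{5 \sqrt{\pi}}{\sqrt{a}}.$$

Differentiating under the integral sign brings down a factor of $(-u^2)$:
$$\frac{dJ}{da} = \int_{-\infty}^{\infty} - 5 u^{2} e^{- a u^{2}} \, du = - \frac{5 \sqrt{\pi}}{2 a^{\frac{3}{2}}}.$$

Repeating $5$ times in total — each differentiation brings down another $(-u^2)$ — gives
$$\frac{d^{5}J}{da^{5}} = \int_{-\infty}^{\infty} - 5 u^{10} e^{- a u^{2}} \, du = - \frac{4725 \sqrt{\pi}}{32 a^{\frac{11}{2}}},$$
and the integrand here is $(-1)^{5}$ times the target integrand, so $I = (-1)^{5}\,\frac{d^{5}J}{da^{5}} = \frac{4725 \sqrt{\pi}}{32 a^{\frac{11}{2}}}$.

Setting $a = \frac{7}{6}$:
$$I = \frac{164025 \sqrt{42} \sqrt{\pi}}{16807}.$$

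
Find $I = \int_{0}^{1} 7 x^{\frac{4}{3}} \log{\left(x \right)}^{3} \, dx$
$- \frac{486}{343}$

Start from the elementary integral
$$J(a) = \int_{0}^{1} 7 x^{a} \, dx = \frac{7}{a + 1}.$$

Differentiating under the integral sign brings down a factor of $\ln x$:
$$\frac{dJ}{da} = \int_{0}^{1} 7 x^{a} \log{\left(x \right)} \, dx = - \frac{7}{\left(a + 1\right)^{2}}.$$

Repeating $3$ times in total — each differentiation brings down another $\ln x$ — gives
$$\frac{d^{3}J}{da^{3}} = \int_{0}^{1} 7 x^{a} \log{\left(x \right)}^{3} \, dx = - \frac{42}{\left(a + 1\right)^{4}},$$
and the integrand here is exactly the target integrand, so $I = - \frac{42}{\left(a + 1\right)^{4}}$.

Setting $a = \frac{4}{3}$:
$$I = - \frac{486}{343}.$$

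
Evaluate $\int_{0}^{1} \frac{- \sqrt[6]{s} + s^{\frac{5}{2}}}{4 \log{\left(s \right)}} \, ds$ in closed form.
$\frac{\log{\left(3 \right)}}{4}$

Replace the exponent $\frac{1}{6}$ by a parameter $a$: let $I(a) = \int_{0}^{1} \frac{s^{\frac{5}{2}} - s^{a}}{4 \log{\left(s \right)}} \, ds$.

Since $\dfrac{\partial}{\partial a}\,s^{a} = s^{a} \ln s$, the $\ln s$ in the denominator cancels and
$$\frac{dI}{da} = \int_{0}^{1} - \frac{1}{4} s^{a} \, ds = - \frac{1}{4} \left[\frac{s^{a+1}}{a+1}\right]_0^1 = - \frac{1}{4 a + 4}.$$

Integrating with respect to $a$ gives $I(a) = - \frac{\log{\left(a + 1 \right)}}{4} - \frac{\log{\left(2 \right)}}{4} + \frac{\log{\left(7 \right)}}{4} + C$.

At $a = \frac{5}{2}$ the integrand is identically $0$, so $I(\frac{5}{2}) = 0$. The closed form gives $0$, hence $C = 0$.

Setting $a = \frac{1}{6}$:
$$I = \frac{\log{\left(3 \right)}}{4}.$$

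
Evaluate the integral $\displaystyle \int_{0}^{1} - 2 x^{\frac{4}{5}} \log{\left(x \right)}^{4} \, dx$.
$- \frac{50000}{19683}$

Consider the simpler parametrised integral
$$J(a) = \int_{0}^{1} - 2 x^{a} \, dx = - \frac{2}{a + 1}.$$

Differentiating under the integral sign brings down a factor of $\ln x$:
$$\frac{dJ}{da} = \int_{0}^{1} - 2 x^{a} \log{\left(x \right)} \, dx = \frac{2}{\left(a + 1\right)^{2}}.$$

Repeating $4$ times in total — each differentiation brings down another $\ln x$ — gives
$$\frac{d^{4}J}{da^{4}} = \int_{0}^{1} - 2 x^{a} \log{\left(x \right)}^{4} \, dx = - \frac{48}{\left(a + 1\right)^{5}},$$
and the integrand here is exactly the target integrand, so $I = - \frac{48}{\left(a + 1\right)^{5}}$.

Setting $a = \frac{4}{5}$:
$$I = - \frac{50000}{19683}.$$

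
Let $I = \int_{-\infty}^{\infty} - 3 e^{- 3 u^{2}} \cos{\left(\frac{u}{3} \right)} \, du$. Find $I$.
$- \frac{\sqrt{3} \sqrt{\pi}}{e^{\frac{1}{108}}}$

Define $I(b) = \int_{-\infty}^{\infty} - 3 e^{- 3 u^{2}} \cos{\left(b u \right)} \, du$.

Differentiating under the integral sign,
$$I'(b) = \int_{-\infty}^{\infty} 3 u e^{- 3 u^{2}} \sin{\left(b u \right)} \, du.$$

Integrate $\int_{-\infty}^{\infty} u \sin(b u)\, e^{- 3 u^{2}}\, du$ by parts with $w = \sin(b u)$ and $dv = u\, e^{- 3 u^{2}}\, du$, giving $v = - \frac{e^{- 3 u^{2}}}{6}$. The boundary term vanishes and
$$\int_{-\infty}^{\infty} u \sin(b u)\, e^{- 3 u^{2}}\, du = \frac{b}{6} \int_{-\infty}^{\infty} \cos(b u)\, e^{- 3 u^{2}}\, du,$$
so $I'(b) = - \frac{b}{6}\, I(b)$.

This is a separable first-order ODE; solving with the initial condition $I(0) = \int_{-\infty}^{\infty} - 3 e^{- 3 u^{2}}\,du = - \sqrt{3} \sqrt{\pi}$ gives
$$I(b) = - \sqrt{3} \sqrt{\pi} e^{- \frac{b^{2}}{12}}.$$

Setting $b = \frac{1}{3}$:
$$I = - \frac{\sqrt{3} \sqrt{\pi}}{e^{\frac{1}{108}}}.$$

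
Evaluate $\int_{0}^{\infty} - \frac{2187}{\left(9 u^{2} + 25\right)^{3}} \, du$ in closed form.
$- \frac{2187 \pi}{50000}$

Begin with the known result
$$J(a) = \int_{0}^{\infty} - \frac{3}{a^{2} + u^{2}} \, du = - \frac{3 \pi}{2 a}.$$

Differentiating under the integral sign with respect to $a$,
$$\frac{dJ}{da} = \int_{0}^{\infty} \frac{6 a}{\left(a^{2} + u^{2}\right)^{2}} \, du = \frac{3 \pi}{2 a^{2}},$$
so $\int_{0}^{\infty} - \frac{3}{\left(a^{2} + u^{2}\right)^{2}} \, du = - \frac{3 \pi}{4 a^{3}}$.

Repeating — each differentiation of $1/(u^2+a^2)^j$ produces $-2ja/(u^2+a^2)^{j+1}$ — and dividing through by $-2ja$ at each step yields, after $2$ differentiations in total,
$$\int_{0}^{\infty} - \frac{3}{\left(a^{2} + u^{2}\right)^{3}} \, du = - \frac{9 \pi}{16 a^{5}}.$$

Setting $a = \frac{5}{3}$:
$$I = - \frac{2187 \pi}{50000}.$$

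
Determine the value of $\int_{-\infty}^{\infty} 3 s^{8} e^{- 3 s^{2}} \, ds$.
$\frac{35 \sqrt{3} \sqrt{\pi}}{432}$

Consider the simpler parametrised integral
$$J(a) = \int_{-\infty}^{\infty} 3 e^{- a s^{2}} \, ds = \frac{3 \sqrt{\pi}}{\sqrt{a}}.$$

Differentiating under the integral sign brings down a factor of $(-s^2)$:
$$\frac{dJ}{da} = \int_{-\infty}^{\infty} - 3 s^{2} e^{- a s^{2}} \, ds = - \frac{3 \sqrt{\pi}}{2 a^{\frac{3}{2}}}.$$

Repeating $4$ times in total — each differentiation brings down another $(-s^2)$ — gives
$$\frac{d^{4}J}{da^{4}} = \int_{-\infty}^{\infty} 3 s^{8} e^{- a s^{2}} \, ds = \frac{315 \sqrt{\pi}}{16 a^{\frac{9}{2}}},$$
and the integrand here is exactly the target integrand, so $I = \frac{315 \sqrt{\pi}}{16 a^{\frac{9}{2}}}$.

Setting $a = 3$:
$$I = \frac{35 \sqrt{3} \sqrt{\pi}}{432}.$$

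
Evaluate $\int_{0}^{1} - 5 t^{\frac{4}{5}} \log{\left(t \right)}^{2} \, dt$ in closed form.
$- \frac{1250}{729}$

Start from the elementary integral
$$J(a) = \int_{0}^{1} - 5 t^{a} \, dt = - \frac{5}{a + 1}.$$

Differentiating under the integral sign brings down a factor of $\ln t$:
$$\frac{dJ}{da} = \int_{0}^{1} - 5 t^{a} \log{\left(t \right)} \, dt = \frac{5}{\left(a + 1\right)^{2}}.$$

Repeating twice in total — each differentiation brings down another $\ln t$ — gives
$$\frac{d^{2}J}{da^{2}} = \int_{0}^{1} - 5 t^{a} \log{\left(t \right)}^{2} \, dt = - \frac{10}{\left(a + 1\right)^{3}},$$
and the integrand here is exactly the target integrand, so $I = - \frac{10}{\left(a + 1\right)^{3}}$.

Setting $a = \frac{4}{5}$:
$$I = - \frac{1250}{729}.$$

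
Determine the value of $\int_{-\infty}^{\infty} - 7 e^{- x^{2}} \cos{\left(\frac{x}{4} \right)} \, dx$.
$- \frac{7 \sqrt{\pi}}{e^{\frac{1}{64}}}$

Define $I(b) = \int_{-\infty}^{\infty} - 7 e^{- x^{2}} \cos{\left(b x \right)} \, dx$.

Differentiating under the integral sign,
$$I'(b) = \int_{-\infty}^{\infty} 7 x e^{- x^{2}} \sin{\left(b x \right)} \, dx.$$

Integrate $\int_{-\infty}^{\infty} x \sin(b x)\, e^{- x^{2}}\, dx$ by parts with $u = \sin(b x)$ and $dv = x\, e^{- x^{2}}\, dx$, giving $v = - \frac{e^{- x^{2}}}{2}$. The boundary term vanishes and
$$\int_{-\infty}^{\infty} x \sin(b x)\, e^{- x^{2}}\, dx = \frac{b}{2} \int_{-\infty}^{\infty} \cos(b x)\, e^{- x^{2}}\, dx,$$
so $I'(b) = - \frac{b}{2}\, I(b)$.

This is a separable first-order ODE; solving with the initial condition $I(0) = \int_{-\infty}^{\infty} - 7 e^{- x^{2}}\,dx = - 7 \sqrt{\pi}$ gives
$$I(b) = - 7 \sqrt{\pi} e^{- \frac{b^{2}}{4}}.$$

Setting $b = \frac{1}{4}$:
$$I = - \frac{7 \sqrt{\pi}}{e^{\frac{1}{64}}}.$$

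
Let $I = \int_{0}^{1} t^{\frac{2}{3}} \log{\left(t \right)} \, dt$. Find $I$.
$- \frac{9}{25}$

Consider the simpler parametrised integral
$$J(a) = \int_{0}^{1} t^{a} \, dt = \frac{1}{a + 1}.$$

Differentiating under the integral sign brings down a factor of $\ln t$:
$$\frac{dJ}{da} = \int_{0}^{1} t^{a} \log{\left(t \right)} \, dt = - \frac{1}{\left(a + 1\right)^{2}}.$$

The integral on the left is $I$, so $I = - \frac{1}{\left(a + 1\right)^{2}}$.

Setting $a = \frac{2}{3}$:
$$I = - \frac{9}{25}.$$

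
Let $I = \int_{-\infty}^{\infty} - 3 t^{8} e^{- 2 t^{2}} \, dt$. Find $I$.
$- \frac{315 \sqrt{2} \sqrt{\pi}}{512}$

Consider the simpler parametrised integral
$$J(a) = \int_{-\infty}^{\infty} - 3 e^{- a t^{2}} \, dt = - \frac{3 \sqrt{\pi}}{\sqrt{a}}.$$

Differentiating under the integral sign brings down a factor of $(-t^2)$:
$$\frac{dJ}{da} = \int_{-\infty}^{\infty} 3 t^{2} e^{- a t^{2}} \, dt = \frac{3 \sqrt{\pi}}{2 a^{\frac{3}{2}}}.$$

Repeating $4$ times in total — each differentiation brings down another $(-t^2)$ — gives
$$\frac{d^{4}J}{da^{4}} = \int_{-\infty}^{\infty} - 3 t^{8} e^{- a t^{2}} \, dt = - \frac{315 \sqrt{\pi}}{16 a^{\frac{9}{2}}},$$
and the integrand here is exactly the target integrand, so $I = - \frac{315 \sqrt{\pi}}{16 a^{\frac{9}{2}}}$.

Setting $a = 2$:
$$I = - \frac{315 \sqrt{2} \sqrt{\pi}}{512}.$$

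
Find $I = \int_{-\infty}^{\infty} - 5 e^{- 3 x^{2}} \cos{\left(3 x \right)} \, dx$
$- \frac{5 \sqrt{3} \sqrt{\pi}}{3 e^{\frac{3}{4}}}$

Treat the cosine frequency as a parameter and define $I(b) = \int_{-\infty}^{\infty} - 5 e^{- 3 x^{2}} \cos{\left(b x \right)} \, dx$.

Differentiating under the integral sign,
$$I'(b) = \int_{-\infty}^{\infty} 5 x e^{- 3 x^{2}} \sin{\left(b x \right)} \, dx.$$

Integrate $\int_{-\infty}^{\infty} x \sin(b x)\, e^{- 3 x^{2}}\, dx$ by parts with $u = \sin(b x)$ and $dv = x\, e^{- 3 x^{2}}\, dx$, giving $v = - \frac{e^{- 3 x^{2}}}{6}$. The boundary term vanishes and
$$\int_{-\infty}^{\infty} x \sin(b x)\, e^{- 3 x^{2}}\, dx = \frac{b}{6} \int_{-\infty}^{\infty} \cos(b x)\, e^{- 3 x^{2}}\, dx,$$
so $I'(b) = - \frac{b}{6}\, I(b)$.

This is a separable first-order ODE; solving with the initial condition $I(0) = \int_{-\infty}^{\infty} - 5 e^{- 3 x^{2}}\,dx = - \frac{5 \sqrt{3} \sqrt{\pi}}{3}$ gives
$$I(b) = - \frac{5 \sqrt{3} \sqrt{\pi} e^{- \frac{b^{2}}{12}}}{3}.$$

Setting $b = 3$:
$$I = - \frac{5 \sqrt{3} \sqrt{\pi}}{3 e^{\frac{3}{4}}}.$$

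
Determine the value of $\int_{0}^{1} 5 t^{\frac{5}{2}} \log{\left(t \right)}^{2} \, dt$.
$\frac{80}{343}$

Consider the simpler parametrised integral
$$J(a) = \int_{0}^{1} 5 t^{a} \, dt = \frac{5}{a + 1}.$$

Differentiating under the integral sign brings down a factor of $\ln t$:
$$\frac{dJ}{da} = \int_{0}^{1} 5 t^{a} \log{\left(t \right)} \, dt = - \frac{5}{\left(a + 1\right)^{2}}.$$

Repeating twice in total — each differentiation brings down another $\ln t$ — gives
$$\frac{d^{2}J}{da^{2}} = \int_{0}^{1} 5 t^{a} \log{\left(t \right)}^{2} \, dt = \frac{10}{\left(a + 1\right)^{3}},$$
and the integrand here is exactly the target integrand, so $I = \frac{10}{\left(a + 1\right)^{3}}$.

Setting $a = \frac{5}{2}$:
$$I = \frac{80}{343}.$$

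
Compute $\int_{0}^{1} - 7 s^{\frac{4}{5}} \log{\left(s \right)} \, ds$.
$\frac{175}{81}$

Start from the elementary integral
$$J(a) = \int_{0}^{1} - 7 s^{a} \, ds = - \frac{7}{a + 1}.$$

Differentiating under the integral sign brings down a factor of $\ln s$:
$$\frac{dJ}{da} = \int_{0}^{1} - 7 s^{a} \log{\left(s \right)} \, ds = \frac{7}{\left(a + 1\right)^{2}}.$$

The integral on the left is $I$, so $I = \frac{7}{\left(a + 1\right)^{2}}$.

Setting $a = \frac{4}{5}$:
$$I = \frac{175}{81}.$$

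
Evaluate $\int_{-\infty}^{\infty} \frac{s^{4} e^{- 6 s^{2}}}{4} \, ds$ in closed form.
$\frac{\sqrt{6} \sqrt{\pi}}{1152}$

Begin with the known integral
$$J(a) = \int_{-\infty}^{\infty} \frac{e^{- a s^{2}}}{4} \, ds = \frac{\sqrt{\pi}}{4 \sqrt{a}}.$$

Differentiating under the integral sign brings down a factor of $(-s^2)$:
$$\frac{dJ}{da} = \int_{-\infty}^{\infty} - \frac{s^{2} e^{- a s^{2}}}{4} \, ds = - \frac{\sqrt{\pi}}{8 a^{\frac{3}{2}}}.$$

Repeating twice in total — each differentiation brings down another $(-s^2)$ — gives
$$\frac{d^{2}J}{da^{2}} = \int_{-\infty}^{\infty} \frac{s^{4} e^{- a s^{2}}}{4} \, ds = \frac{3 \sqrt{\pi}}{16 a^{\frac{5}{2}}},$$
and the integrand here is exactly the target integrand, so $I = \frac{3 \sqrt{\pi}}{16 a^{\frac{5}{2}}}$.

Setting $a = 6$:
$$I = \frac{\sqrt{6} \sqrt{\pi}}{1152}.$$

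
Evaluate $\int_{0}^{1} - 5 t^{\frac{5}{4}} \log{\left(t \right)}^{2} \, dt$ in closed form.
$- \frac{640}{729}$

Begin with the known integral
$$J(a) = \int_{0}^{1} - 5 t^{a} \, dt = - \frac{5}{a + 1}.$$

Differentiating under the integral sign brings down a factor of $\ln t$:
$$\frac{dJ}{da} = \int_{0}^{1} - 5 t^{a} \log{\left(t \right)} \, dt = \frac{5}{\left(a + 1\right)^{2}}.$$

Repeating twice in total — each differentiation brings down another $\ln t$ — gives
$$\frac{d^{2}J}{da^{2}} = \int_{0}^{1} - 5 t^{a} \log{\left(t \right)}^{2} \, dt = - \frac{10}{\left(a + 1\right)^{3}},$$
and the integrand here is exactly the target integrand, so $I = - \frac{10}{\left(a + 1\right)^{3}}$.

Setting $a = \frac{5}{4}$:
$$I = - \frac{640}{729}.$$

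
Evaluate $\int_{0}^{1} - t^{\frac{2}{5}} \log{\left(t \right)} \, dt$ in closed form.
$\frac{25}{49}$

Begin with the known integral
$$J(a) = \int_{0}^{1} - t^{a} \, dt = - \frac{1}{a + 1}.$$

Differentiating under the integral sign brings down a factor of $\ln t$:
$$\frac{dJ}{da} = \int_{0}^{1} - t^{a} \log{\left(t \right)} \, dt = \frac{1}{\left(a + 1\right)^{2}}.$$

The integral on the left is $I$, so $I = \frac{1}{\left(a + 1\right)^{2}}$.

Setting $a = \frac{2}{5}$:
$$I = \frac{25}{49}.$$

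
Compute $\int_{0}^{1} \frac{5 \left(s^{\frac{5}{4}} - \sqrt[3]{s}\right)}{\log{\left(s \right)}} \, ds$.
$- \log{\left(\frac{1048576}{14348907} \right)}$

Introduce a parameter $a$ in the exponent: let $I(a) = \int_{0}^{1} \frac{5 \left(s^{\frac{5}{4}} - s^{a}\right)}{\log{\left(s \right)}} \, ds$.

Since $\dfrac{\partial}{\partial a}\,s^{a} = s^{a} \ln s$, the $\ln s$ in the denominator cancels and
$$\frac{dI}{da} = \int_{0}^{1} -5 s^{a} \, ds = -5 \left[\frac{s^{a+1}}{a+1}\right]_0^1 = - \frac{5}{a + 1}.$$

Integrating with respect to $a$ gives $I(a) = - \log{\left(\frac{1024 \left(a + 1\right)^{5}}{59049} \right)} + C$.

At $a = \frac{5}{4}$ the integrand is identically $0$, so $I(\frac{5}{4}) = 0$. The closed form gives $0$, hence $C = 0$.

Setting $a = \frac{1}{3}$:
$$I = - \log{\left(\frac{1048576}{14348907} \right)}.$$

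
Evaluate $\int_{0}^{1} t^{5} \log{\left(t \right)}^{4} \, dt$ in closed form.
$\frac{1}{324}$

Consider the simpler parametrised integral
$$J(a) = \int_{0}^{1} t^{a} \, dt = \frac{1}{a + 1}.$$

Differentiating under the integral sign brings down a factor of $\ln t$:
$$\frac{dJ}{da} = \int_{0}^{1} t^{a} \log{\left(t \right)} \, dt = - \frac{1}{\left(a + 1\right)^{2}}.$$

Repeating $4$ times in total — each differentiation brings down another $\ln t$ — gives
$$\frac{d^{4}J}{da^{4}} = \int_{0}^{1} t^{a} \log{\left(t \right)}^{4} \, dt = \frac{24}{\left(a + 1\right)^{5}},$$
and the integrand here is exactly the target integrand, so $I = \frac{24}{\left(a + 1\right)^{5}}$.

Setting $a = 5$:
$$I = \frac{1}{324}.$$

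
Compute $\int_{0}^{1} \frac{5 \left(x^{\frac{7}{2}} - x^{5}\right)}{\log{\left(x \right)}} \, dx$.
$- \log{\left(\frac{1024}{243} \right)}$

Replace the exponent $5$ by a parameter $a$: let $I(a) = \int_{0}^{1} \frac{5 \left(x^{\frac{7}{2}} - x^{a}\right)}{\log{\left(x \right)}} \, dx$.

Since $\dfrac{\partial}{\partial a}\,x^{a} = x^{a} \ln x$, the $\ln x$ in the denominator cancels and
$$\frac{dI}{da} = \int_{0}^{1} -5 x^{a} \, dx = -5 \left[\frac{x^{a+1}}{a+1}\right]_0^1 = - \frac{5}{a + 1}.$$

Integrating with respect to $a$ gives $I(a) = - \log{\left(\frac{32 \left(a + 1\right)^{5}}{59049} \right)} + C$.

At $a = \frac{7}{2}$ the integrand is identically $0$, so $I(\frac{7}{2}) = 0$. The closed form gives $0$, hence $C = 0$.

Setting $a = 5$:
$$I = - \log{\left(\frac{1024}{243} \right)}.$$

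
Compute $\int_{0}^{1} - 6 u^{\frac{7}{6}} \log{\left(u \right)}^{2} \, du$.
$- \frac{2592}{2197}$

Start from the elementary integral
$$J(a) = \int_{0}^{1} - 6 u^{a} \, du = - \frac{6}{a + 1}.$$

Differentiating under the integral sign brings down a factor of $\ln u$:
$$\frac{dJ}{da} = \int_{0}^{1} - 6 u^{a} \log{\left(u \right)} \, du = \frac{6}{\left(a + 1\right)^{2}}.$$

Repeating twice in total — each differentiation brings down another $\ln u$ — gives
$$\frac{d^{2}J}{da^{2}} = \int_{0}^{1} - 6 u^{a} \log{\left(u \right)}^{2} \, du = - \frac{12}{\left(a + 1\right)^{3}},$$
and the integrand here is exactly the target integrand, so $I = - \frac{12}{\left(a + 1\right)^{3}}$.

Setting $a = \frac{7}{6}$:
$$I = - \frac{2592}{2197}.$$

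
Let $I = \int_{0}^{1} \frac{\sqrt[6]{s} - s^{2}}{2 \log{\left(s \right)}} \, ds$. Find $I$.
$\log{\left(\frac{\sqrt{14}}{6} \right)}$

Consider the one-parameter family: let $I(a) = \int_{0}^{1} \frac{- s^{2} + s^{a}}{2 \log{\left(s \right)}} \, ds$.

Since $\dfrac{\partial}{\partial a}\,s^{a} = s^{a} \ln s$, the $\ln s$ in the denominator cancels and
$$\frac{dI}{da} = \int_{0}^{1} \frac{1}{2} s^{a} \, ds = \frac{1}{2} \left[\frac{s^{a+1}}{a+1}\right]_0^1 = \frac{1}{2 \left(a + 1\right)}.$$

Integrating with respect to $a$ gives $I(a) = \frac{\log{\left(a + 1 \right)}}{2} - \frac{\log{\left(3 \right)}}{2} + C$.

At $a = 2$ the integrand is identically $0$, so $I(2) = 0$. The closed form gives $0$, hence $C = 0$.

Setting $a = \frac{1}{6}$:
$$I = \log{\left(\frac{\sqrt{14}}{6} \right)}.$$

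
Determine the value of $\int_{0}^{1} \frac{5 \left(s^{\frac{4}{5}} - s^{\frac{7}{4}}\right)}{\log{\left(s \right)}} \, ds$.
$- \log{\left(\frac{503284375}{60466176} \right)}$

Consider the one-parameter family: let $I(a) = \int_{0}^{1} \frac{5 \left(s^{\frac{4}{5}} - s^{a}\right)}{\log{\left(s \right)}} \, ds$.

Since $\dfrac{\partial}{\partial a}\,s^{a} = s^{a} \ln s$, the $\ln s$ in the denominator cancels and
$$\frac{dI}{da} = \int_{0}^{1} -5 s^{a} \, ds = -5 \left[\frac{s^{a+1}}{a+1}\right]_0^1 = - \frac{5}{a + 1}.$$

Integrating with respect to $a$ gives $I(a) = - \log{\left(\frac{3125 \left(a + 1\right)^{5}}{59049} \right)} + C$.

At $a = \frac{4}{5}$ the integrand is identically $0$, so $I(\frac{4}{5}) = 0$. The closed form gives $0$, hence $C = 0$.

Setting $a = \frac{7}{4}$:
$$I = - \log{\left(\frac{503284375}{60466176} \right)}.$$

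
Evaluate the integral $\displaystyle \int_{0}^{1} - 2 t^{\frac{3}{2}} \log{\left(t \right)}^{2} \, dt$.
$- \frac{32}{125}$

Begin with the known integral
$$J(a) = \int_{0}^{1} - 2 t^{a} \, dt = - \frac{2}{a + 1}.$$

Differentiating under the integral sign brings down a factor of $\ln t$:
$$\frac{dJ}{da} = \int_{0}^{1} - 2 t^{a} \log{\left(t \right)} \, dt = \frac{2}{\left(a + 1\right)^{2}}.$$

Repeating twice in total — each differentiation brings down another $\ln t$ — gives
$$\frac{d^{2}J}{da^{2}} = \int_{0}^{1} - 2 t^{a} \log{\left(t \right)}^{2} \, dt = - \frac{4}{\left(a + 1\right)^{3}},$$
and the integrand here is exactly the target integrand, so $I = - \frac{4}{\left(a + 1\right)^{3}}$.

Setting $a = \frac{3}{2}$:
$$I = - \frac{32}{125}.$$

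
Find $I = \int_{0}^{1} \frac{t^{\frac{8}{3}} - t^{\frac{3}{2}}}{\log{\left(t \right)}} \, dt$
$- \log{\left(15 \right)} + \log{\left(22 \right)}$

Consider the one-parameter family: let $I(a) = \int_{0}^{1} \frac{t^{\frac{8}{3}} - t^{a}}{\log{\left(t \right)}} \, dt$.

Since $\dfrac{\partial}{\partial a}\,t^{a} = t^{a} \ln t$, the $\ln t$ in the denominator cancels and
$$\frac{dI}{da} = \int_{0}^{1} -1 t^{a} \, dt = -1 \left[\frac{t^{a+1}}{a+1}\right]_0^1 = - \frac{1}{a + 1}.$$

Integrating with respect to $a$ gives $I(a) = - \log{\left(\frac{3 a}{11} + \frac{3}{11} \right)} + C$.

At $a = \frac{8}{3}$ the integrand is identically $0$, so $I(\frac{8}{3}) = 0$. The closed form gives $0$, hence $C = 0$.

Setting $a = \frac{3}{2}$:
$$I = - \log{\left(15 \right)} + \log{\left(22 \right)}.$$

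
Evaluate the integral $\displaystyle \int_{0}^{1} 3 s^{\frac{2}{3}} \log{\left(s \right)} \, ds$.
$- \frac{27}{25}$

Consider the simpler parametrised integral
$$J(a) = \int_{0}^{1} 3 s^{a} \, ds = \frac{3}{a + 1}.$$

Differentiating under the integral sign brings down a factor of $\ln s$:
$$\frac{dJ}{da} = \int_{0}^{1} 3 s^{a} \log{\left(s \right)} \, ds = - \frac{3}{\left(a + 1\right)^{2}}.$$

The integral on the left is $I$, so $I = - \frac{3}{\left(a + 1\right)^{2}}$.

Setting $a = \frac{2}{3}$:
$$I = - \frac{27}{25}.$$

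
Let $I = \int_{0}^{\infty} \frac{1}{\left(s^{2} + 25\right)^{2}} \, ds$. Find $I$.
$\frac{\pi}{500}$

Start from the standard arctangent integral
$$J(a) = \int_{0}^{\infty} \frac{1}{a^{2} + s^{2}} \, ds = \frac{\pi}{2 a}.$$

Differentiating under the integral sign with respect to $a$,
$$\frac{dJ}{da} = \int_{0}^{\infty} - \frac{2 a}{\left(a^{2} + s^{2}\right)^{2}} \, ds = - \frac{\pi}{2 a^{2}},$$
so $\int_{0}^{\infty} \frac{1}{\left(a^{2} + s^{2}\right)^{2}} \, ds = \frac{\pi}{4 a^{3}}$.

Setting $a = 5$:
$$I = \frac{\pi}{500}.$$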